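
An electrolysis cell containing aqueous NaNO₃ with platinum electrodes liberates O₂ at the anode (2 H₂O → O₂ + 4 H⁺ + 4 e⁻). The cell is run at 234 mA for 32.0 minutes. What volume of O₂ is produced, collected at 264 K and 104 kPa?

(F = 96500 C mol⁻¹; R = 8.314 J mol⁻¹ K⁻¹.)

0.0246 L

Q = I·t = 0.2340 A × 1920.0 s = 449.3 C.
n(e⁻) = Q/F = 449.3 / 96500 = 0.004656 mol.
4 electrons are transferred per O₂ molecule, so n(O₂) = 0.004656 / 4 = 0.001164 mol.
V = nRT/P = (0.001164 × 8.314 × 264) / (104 × 10³ Pa) = 2.46 × 10⁻⁵ m³ = 0.0246 L.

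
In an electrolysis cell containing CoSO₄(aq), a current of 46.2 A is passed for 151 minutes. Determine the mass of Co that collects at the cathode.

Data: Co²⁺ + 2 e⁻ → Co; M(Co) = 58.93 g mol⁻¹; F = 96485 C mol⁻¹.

Q = I·t = 46.20 A × 9060.0 s = 418600 C.
n(e⁻) = Q/F = 418600 / 96485 = 4.338 mol.
Co²⁺ + 2 e⁻ → Co, so n(Co) = n(e⁻)/2 = 2.169 mol.
m = n·M = 2.169 × 58.93 = 128 g.

128 g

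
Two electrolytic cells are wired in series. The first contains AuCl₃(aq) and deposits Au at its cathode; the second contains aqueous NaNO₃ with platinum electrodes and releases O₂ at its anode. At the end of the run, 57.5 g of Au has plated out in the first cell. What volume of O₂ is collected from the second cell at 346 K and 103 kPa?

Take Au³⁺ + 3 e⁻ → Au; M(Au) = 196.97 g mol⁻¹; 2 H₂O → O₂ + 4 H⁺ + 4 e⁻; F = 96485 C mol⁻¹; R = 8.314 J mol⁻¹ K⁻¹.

6.11 L

n(Au) = 57.5 / 196.97 = 0.2919 mol, so n(e⁻) = 3 × 0.2919 = 0.8758 mol.
The cells are in series, so the same 0.8758 mol of electrons passes through the second cell.
2 H₂O → O₂ + 4 H⁺ + 4 e⁻ — 4 mol e⁻ per mol O₂, so n(O₂) = 0.8758/4 = 0.2189 mol.
V = nRT/P = (0.2189 × 8.314 × 346) / (103 × 10³) = 0.00611 m³ = 6.11 L.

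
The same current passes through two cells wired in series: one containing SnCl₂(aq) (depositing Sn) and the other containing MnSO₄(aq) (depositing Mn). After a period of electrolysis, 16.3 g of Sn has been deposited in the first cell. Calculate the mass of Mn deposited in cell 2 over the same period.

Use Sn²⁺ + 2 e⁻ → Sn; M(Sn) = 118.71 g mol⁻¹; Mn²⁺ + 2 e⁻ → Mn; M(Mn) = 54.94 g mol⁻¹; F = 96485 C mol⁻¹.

7.54 g

n(Sn) = 16.3 / 118.71 = 0.1373 mol.
Since Sn²⁺ + 2 e⁻ → Sn, n(e⁻) passed = 2 × 0.1373 = 0.2746 mol.
Cells in series carry the same charge, so the same 0.2746 mol of electrons passes through cell 2.
Mn²⁺ + 2 e⁻ → Mn, so n(Mn) = 0.2746 / 2 = 0.1373 mol.
m(Mn) = 0.1373 × 54.94 = 7.54 g.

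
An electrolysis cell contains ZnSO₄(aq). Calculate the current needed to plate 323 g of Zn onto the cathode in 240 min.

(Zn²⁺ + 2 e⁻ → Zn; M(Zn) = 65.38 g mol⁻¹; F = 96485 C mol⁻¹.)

66.2 A

n(Zn) = 323 / 65.38 = 4.940 mol.
n(e⁻) = 2 × 4.940 = 9.881 mol.
Q = n(e⁻)·F = 9.881 × 96485 = 953300 C.
I = Q/t = 953300 / 14400 s = 66.2 A.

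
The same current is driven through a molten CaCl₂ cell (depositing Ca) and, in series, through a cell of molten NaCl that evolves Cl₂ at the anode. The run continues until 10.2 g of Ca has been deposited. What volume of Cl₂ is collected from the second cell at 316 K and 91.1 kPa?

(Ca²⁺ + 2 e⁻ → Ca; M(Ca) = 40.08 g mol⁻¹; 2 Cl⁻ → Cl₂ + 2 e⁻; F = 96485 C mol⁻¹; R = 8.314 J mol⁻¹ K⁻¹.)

7.34 L

n(Ca) = 10.2 / 40.08 = 0.2545 mol, so n(e⁻) = 2 × 0.2545 = 0.5090 mol.
The cells are in series, so the same 0.5090 mol of electrons passes through the second cell.
2 Cl⁻ → Cl₂ + 2 e⁻ — 2 mol e⁻ per mol Cl₂, so n(Cl₂) = 0.5090/2 = 0.2545 mol.
V = nRT/P = (0.2545 × 8.314 × 316) / (91.1 × 10³) = 0.00734 m³ = 7.34 L.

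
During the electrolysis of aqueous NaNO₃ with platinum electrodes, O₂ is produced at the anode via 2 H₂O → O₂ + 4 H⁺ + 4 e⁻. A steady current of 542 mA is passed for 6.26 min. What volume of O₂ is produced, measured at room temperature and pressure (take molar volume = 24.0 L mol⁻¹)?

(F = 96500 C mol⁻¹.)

Q = I·t = 0.5420 A × 375.60 s = 203.6 C.
n(e⁻) = Q/F = 203.6 / 96500 = 0.002110 mol.
4 electrons are transferred per O₂ molecule, so n(O₂) = 0.002110 / 4 = 0.0005274 mol.
V = n × V_m = 0.0005274 × 24.0 = 0.0127 L.

0.0127 L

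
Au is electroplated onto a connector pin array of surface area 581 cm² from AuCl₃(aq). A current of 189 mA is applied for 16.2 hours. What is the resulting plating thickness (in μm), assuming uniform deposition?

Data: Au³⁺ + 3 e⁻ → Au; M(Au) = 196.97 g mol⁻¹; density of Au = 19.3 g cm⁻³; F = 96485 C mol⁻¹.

Q = I·t = 0.1890 × 58320 = 11020 C; n(e⁻) = 0.1142 mol.
n(Au) = n(e⁻)/3 = 0.03808 mol, so m = 0.03808 × 196.97 = 7.501 g.
Volume = m/ρ = 7.501 / 19.3 = 0.3886 cm³.
Thickness = V/A = 0.3886 / 581 = 6.69 × 10⁻⁴ cm = 6.69 μm.

6.69 μm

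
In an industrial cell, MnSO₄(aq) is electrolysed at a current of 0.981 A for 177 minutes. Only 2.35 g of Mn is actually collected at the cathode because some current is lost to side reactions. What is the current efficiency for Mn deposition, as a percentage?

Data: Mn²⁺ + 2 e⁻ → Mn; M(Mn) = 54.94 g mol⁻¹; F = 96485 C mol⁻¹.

79.2 %

Q = I·t = 0.9810 × 10620 = 10420 C; n(e⁻) = 10420/96485 = 0.1080 mol.
Theoretical n(Mn) = n(e⁻)/2 = 0.05399 mol, i.e. m_theo = 0.05399 × 54.94 = 2.966 g.
Efficiency = m_actual / m_theo = 2.35 / 2.966 = 79.2 %.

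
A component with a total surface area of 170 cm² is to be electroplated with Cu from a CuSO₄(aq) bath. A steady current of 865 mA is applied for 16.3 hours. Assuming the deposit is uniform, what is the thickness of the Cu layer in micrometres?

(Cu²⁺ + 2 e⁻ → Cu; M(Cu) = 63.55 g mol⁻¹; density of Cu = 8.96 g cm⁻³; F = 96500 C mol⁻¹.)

Q = I·t = 0.8650 × 58680 = 50760 C; n(e⁻) = 0.5260 mol.
n(Cu) = n(e⁻)/2 = 0.2630 mol, so m = 0.2630 × 63.55 = 16.71 g.
Volume = m/ρ = 16.71 / 8.96 = 1.865 cm³.
Thickness = V/A = 1.865 / 170 = 0.0110 cm = 110 μm.

110 μm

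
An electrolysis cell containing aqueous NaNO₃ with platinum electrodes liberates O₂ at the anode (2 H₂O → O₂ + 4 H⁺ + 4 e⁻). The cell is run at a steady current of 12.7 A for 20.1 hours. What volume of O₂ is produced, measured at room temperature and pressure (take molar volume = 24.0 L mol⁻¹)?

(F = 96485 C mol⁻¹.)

57.1 L

Q = I·t = 12.70 A × 72360 s = 919000 C.
n(e⁻) = Q/F = 919000 / 96485 = 9.525 mol.
4 electrons are transferred per O₂ molecule, so n(O₂) = 9.525 / 4 = 2.381 mol.
V = n × V_m = 2.381 × 24.0 = 57.1 L.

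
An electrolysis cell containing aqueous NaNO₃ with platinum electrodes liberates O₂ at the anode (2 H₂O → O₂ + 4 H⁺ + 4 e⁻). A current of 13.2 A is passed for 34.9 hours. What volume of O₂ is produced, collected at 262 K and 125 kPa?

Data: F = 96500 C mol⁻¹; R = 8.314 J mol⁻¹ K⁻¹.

Q = I·t = 13.20 A × 125640 s = 1658000 C.
n(e⁻) = Q/F = 1658000 / 96500 = 17.19 mol.
4 electrons are transferred per O₂ molecule, so n(O₂) = 17.19 / 4 = 4.296 mol.
V = nRT/P = (4.296 × 8.314 × 262) / (125 × 10³ Pa) = 0.0749 m³ = 74.9 L.

74.9 L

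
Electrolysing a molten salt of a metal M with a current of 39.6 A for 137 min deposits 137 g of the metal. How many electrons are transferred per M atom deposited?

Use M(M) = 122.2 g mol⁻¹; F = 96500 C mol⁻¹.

3

Q = I·t = 39.60 A × 8220.0 s = 325500 C, so n(e⁻) = 325500/96500 = 3.373 mol.
n(M) deposited = 137 / 122.2 = 1.121 mol.
Electrons per atom = n(e⁻)/n(M) = 3.373 / 1.121 = 3.01 ≈ 3, so the ion is M³⁺.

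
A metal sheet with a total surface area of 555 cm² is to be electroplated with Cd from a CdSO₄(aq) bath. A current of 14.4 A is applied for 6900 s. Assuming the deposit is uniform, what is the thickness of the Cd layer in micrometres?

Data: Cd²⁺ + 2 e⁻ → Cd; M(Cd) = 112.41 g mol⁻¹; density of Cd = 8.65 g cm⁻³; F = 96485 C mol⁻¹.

121 μm

Q = I·t = 14.40 × 6900.0 = 99360 C; n(e⁻) = 1.030 mol.
n(Cd) = n(e⁻)/2 = 0.5149 mol, so m = 0.5149 × 112.41 = 57.88 g.
Volume = m/ρ = 57.88 / 8.65 = 6.691 cm³.
Thickness = V/A = 6.691 / 555 = 0.0121 cm = 121 μm.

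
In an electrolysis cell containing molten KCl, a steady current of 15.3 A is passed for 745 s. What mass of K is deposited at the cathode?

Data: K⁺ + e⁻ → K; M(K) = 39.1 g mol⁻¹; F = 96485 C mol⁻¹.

4.62 g

Q = I·t = 15.30 A × 745.00 s = 11400 C.
n(e⁻) = Q/F = 11400 / 96485 = 0.1181 mol.
K⁺ + e⁻ → K, so n(K) = n(e⁻)/1 = 0.1181 mol.
m = n·M = 0.1181 × 39.1 = 4.62 g.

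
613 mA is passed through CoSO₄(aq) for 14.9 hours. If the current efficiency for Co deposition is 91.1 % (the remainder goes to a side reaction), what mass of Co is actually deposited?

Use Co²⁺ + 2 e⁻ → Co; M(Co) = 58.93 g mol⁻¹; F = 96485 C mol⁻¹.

Q = I·t = 0.6130 × 53640 = 32880 C.
n(e⁻) = 32880/96485 = 0.3408 mol; theoretically n(Co) = 0.3408/2 = 0.1704 mol, m_theo = 10.04 g.
At 91.1 % efficiency, m_actual = 0.911 × 10.04 = 9.15 g.

9.15 g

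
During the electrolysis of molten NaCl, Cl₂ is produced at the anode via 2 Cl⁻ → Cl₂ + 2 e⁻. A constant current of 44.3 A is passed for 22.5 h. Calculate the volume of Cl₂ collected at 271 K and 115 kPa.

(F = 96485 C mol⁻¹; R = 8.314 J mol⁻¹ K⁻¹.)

Q = I·t = 44.30 A × 81000 s = 3588000 C.
n(e⁻) = Q/F = 3588000 / 96485 = 37.19 mol.
2 electrons are transferred per Cl₂ molecule, so n(Cl₂) = 37.19 / 2 = 18.60 mol.
V = nRT/P = (18.60 × 8.314 × 271) / (115 × 10³ Pa) = 0.364 m³ = 364 L.

364 L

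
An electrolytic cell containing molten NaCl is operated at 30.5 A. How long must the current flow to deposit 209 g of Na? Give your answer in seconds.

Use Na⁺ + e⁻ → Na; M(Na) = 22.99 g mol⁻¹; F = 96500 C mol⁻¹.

n(Na) = m/M = 209 / 22.99 = 9.091 mol.
Each Na atom requires 1 electron, so n(e⁻) = 1 × 9.091 = 9.091 mol.
Q = n(e⁻)·F = 9.091 × 96500 = 877300 C.
t = Q/I = 877300 / 30.50 A = 28760 s.

28800 s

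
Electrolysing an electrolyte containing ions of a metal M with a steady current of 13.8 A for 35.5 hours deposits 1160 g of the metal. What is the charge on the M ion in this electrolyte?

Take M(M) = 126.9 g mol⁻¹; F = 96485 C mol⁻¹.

Q = I·t = 13.80 A × 127800 s = 1764000 C, so n(e⁻) = 1764000/96485 = 18.28 mol.
n(M) deposited = 1160 / 126.9 = 9.141 mol.
Electrons per atom = n(e⁻)/n(M) = 18.28 / 9.141 = 2.00 ≈ 2, so the ion is M²⁺.

+2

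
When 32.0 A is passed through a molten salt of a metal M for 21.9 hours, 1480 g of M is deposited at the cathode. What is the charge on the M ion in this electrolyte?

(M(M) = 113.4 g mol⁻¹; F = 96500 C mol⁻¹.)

+2

Q = I·t = 32.00 A × 78840 s = 2523000 C, so n(e⁻) = 2523000/96500 = 26.14 mol.
n(M) deposited = 1480 / 113.4 = 13.05 mol.
Electrons per atom = n(e⁻)/n(M) = 26.14 / 13.05 = 2.00 ≈ 2, so the ion is M²⁺.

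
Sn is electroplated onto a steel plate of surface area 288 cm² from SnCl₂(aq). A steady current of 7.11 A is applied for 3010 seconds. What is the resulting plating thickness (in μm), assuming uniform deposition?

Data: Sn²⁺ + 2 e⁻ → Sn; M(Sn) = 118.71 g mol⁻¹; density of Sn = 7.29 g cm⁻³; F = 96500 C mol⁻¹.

62.7 μm

Q = I·t = 7.110 × 3010.0 = 21400 C; n(e⁻) = 0.2218 mol.
n(Sn) = n(e⁻)/2 = 0.1109 mol, so m = 0.1109 × 118.71 = 13.16 g.
Volume = m/ρ = 13.16 / 7.29 = 1.806 cm³.
Thickness = V/A = 1.806 / 288 = 0.00627 cm = 62.7 μm.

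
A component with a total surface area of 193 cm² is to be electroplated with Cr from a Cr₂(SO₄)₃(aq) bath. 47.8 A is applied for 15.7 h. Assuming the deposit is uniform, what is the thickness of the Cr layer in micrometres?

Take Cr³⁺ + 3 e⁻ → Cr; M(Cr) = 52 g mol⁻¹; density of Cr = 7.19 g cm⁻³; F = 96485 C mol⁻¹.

3500 μm

Q = I·t = 47.80 × 56520 = 2702000 C; n(e⁻) = 28.00 mol.
n(Cr) = n(e⁻)/3 = 9.334 mol, so m = 9.334 × 52 = 485.3 g.
Volume = m/ρ = 485.3 / 7.19 = 67.50 cm³.
Thickness = V/A = 67.50 / 193 = 0.350 cm = 3500 μm.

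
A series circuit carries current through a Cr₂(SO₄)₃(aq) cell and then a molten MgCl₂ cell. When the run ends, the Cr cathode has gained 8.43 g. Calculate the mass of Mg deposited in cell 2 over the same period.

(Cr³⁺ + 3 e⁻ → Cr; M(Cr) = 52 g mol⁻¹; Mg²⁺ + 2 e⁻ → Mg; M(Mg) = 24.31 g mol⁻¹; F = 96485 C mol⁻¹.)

n(Cr) = 8.43 / 52 = 0.1621 mol.
Since Cr³⁺ + 3 e⁻ → Cr, n(e⁻) passed = 3 × 0.1621 = 0.4863 mol.
Cells in series carry the same charge, so the same 0.4863 mol of electrons passes through cell 2.
Mg²⁺ + 2 e⁻ → Mg, so n(Mg) = 0.4863 / 2 = 0.2432 mol.
m(Mg) = 0.2432 × 24.31 = 5.91 g.

5.91 g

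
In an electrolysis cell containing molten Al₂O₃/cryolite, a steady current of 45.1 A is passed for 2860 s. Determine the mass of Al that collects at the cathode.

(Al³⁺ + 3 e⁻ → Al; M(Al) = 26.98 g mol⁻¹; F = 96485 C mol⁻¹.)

12.0 g

Q = I·t = 45.10 A × 2860.0 s = 129000 C.
n(e⁻) = Q/F = 129000 / 96485 = 1.337 mol.
Al³⁺ + 3 e⁻ → Al, so n(Al) = n(e⁻)/3 = 0.4456 mol.
m = n·M = 0.4456 × 26.98 = 12.0 g.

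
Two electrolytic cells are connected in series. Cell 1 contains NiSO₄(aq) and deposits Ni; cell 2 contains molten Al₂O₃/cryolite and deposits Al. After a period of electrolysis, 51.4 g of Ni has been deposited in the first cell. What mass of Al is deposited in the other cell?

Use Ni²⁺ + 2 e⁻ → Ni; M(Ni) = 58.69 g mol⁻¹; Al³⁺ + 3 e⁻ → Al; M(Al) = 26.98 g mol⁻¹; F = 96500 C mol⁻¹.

n(Ni) = 51.4 / 58.69 = 0.8758 mol.
Since Ni²⁺ + 2 e⁻ → Ni, n(e⁻) passed = 2 × 0.8758 = 1.752 mol.
Cells in series carry the same charge, so the same 1.752 mol of electrons passes through cell 2.
Al³⁺ + 3 e⁻ → Al, so n(Al) = 1.752 / 3 = 0.5839 mol.
m(Al) = 0.5839 × 26.98 = 15.8 g.

15.8 g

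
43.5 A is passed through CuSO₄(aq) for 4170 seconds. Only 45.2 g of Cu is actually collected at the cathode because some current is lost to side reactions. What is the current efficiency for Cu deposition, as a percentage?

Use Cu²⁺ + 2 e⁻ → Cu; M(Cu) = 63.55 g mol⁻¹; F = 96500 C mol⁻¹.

Q = I·t = 43.50 × 4170.0 = 181400 C; n(e⁻) = 181400/96500 = 1.880 mol.
Theoretical n(Cu) = n(e⁻)/2 = 0.9399 mol, i.e. m_theo = 0.9399 × 63.55 = 59.73 g.
Efficiency = m_actual / m_theo = 45.2 / 59.73 = 75.7 %.

75.7 %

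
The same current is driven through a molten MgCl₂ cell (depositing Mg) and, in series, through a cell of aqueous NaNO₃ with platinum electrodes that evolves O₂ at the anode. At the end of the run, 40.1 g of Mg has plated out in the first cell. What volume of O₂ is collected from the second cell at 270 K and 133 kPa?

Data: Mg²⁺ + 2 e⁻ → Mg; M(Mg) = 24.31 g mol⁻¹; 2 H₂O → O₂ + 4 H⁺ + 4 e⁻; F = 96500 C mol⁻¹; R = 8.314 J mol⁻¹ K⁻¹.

n(Mg) = 40.1 / 24.31 = 1.650 mol, so n(e⁻) = 2 × 1.650 = 3.299 mol.
The cells are in series, so the same 3.299 mol of electrons passes through the second cell.
2 H₂O → O₂ + 4 H⁺ + 4 e⁻ — 4 mol e⁻ per mol O₂, so n(O₂) = 3.299/4 = 0.8248 mol.
V = nRT/P = (0.8248 × 8.314 × 270) / (133 × 10³) = 0.0139 m³ = 13.9 L.

13.9 L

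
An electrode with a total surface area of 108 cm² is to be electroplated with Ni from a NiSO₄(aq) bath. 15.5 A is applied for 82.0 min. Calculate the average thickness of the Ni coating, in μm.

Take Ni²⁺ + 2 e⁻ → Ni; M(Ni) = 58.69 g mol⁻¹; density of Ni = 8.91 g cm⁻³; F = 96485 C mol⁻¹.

241 μm

Q = I·t = 15.50 × 4920.0 = 76260 C; n(e⁻) = 0.7904 mol.
n(Ni) = n(e⁻)/2 = 0.3952 mol, so m = 0.3952 × 58.69 = 23.19 g.
Volume = m/ρ = 23.19 / 8.91 = 2.603 cm³.
Thickness = V/A = 2.603 / 108 = 0.0241 cm = 241 μm.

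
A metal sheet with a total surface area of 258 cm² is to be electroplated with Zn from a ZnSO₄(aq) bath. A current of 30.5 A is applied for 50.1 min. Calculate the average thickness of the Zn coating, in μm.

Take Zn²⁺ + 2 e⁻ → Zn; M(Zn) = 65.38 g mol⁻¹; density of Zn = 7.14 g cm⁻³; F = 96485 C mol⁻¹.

169 μm

Q = I·t = 30.50 × 3006.0 = 91680 C; n(e⁻) = 0.9502 mol.
n(Zn) = n(e⁻)/2 = 0.4751 mol, so m = 0.4751 × 65.38 = 31.06 g.
Volume = m/ρ = 31.06 / 7.14 = 4.351 cm³.
Thickness = V/A = 4.351 / 258 = 0.0169 cm = 169 μm.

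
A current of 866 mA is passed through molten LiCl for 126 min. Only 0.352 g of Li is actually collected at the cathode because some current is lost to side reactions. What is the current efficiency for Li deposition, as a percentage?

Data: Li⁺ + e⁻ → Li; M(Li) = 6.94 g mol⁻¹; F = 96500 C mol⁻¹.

74.8 %

Q = I·t = 0.8660 × 7560.0 = 6547 C; n(e⁻) = 6547/96500 = 0.06784 mol.
Theoretical n(Li) = n(e⁻)/1 = 0.06784 mol, i.e. m_theo = 0.06784 × 6.94 = 0.4708 g.
Efficiency = m_actual / m_theo = 0.352 / 0.4708 = 74.8 %.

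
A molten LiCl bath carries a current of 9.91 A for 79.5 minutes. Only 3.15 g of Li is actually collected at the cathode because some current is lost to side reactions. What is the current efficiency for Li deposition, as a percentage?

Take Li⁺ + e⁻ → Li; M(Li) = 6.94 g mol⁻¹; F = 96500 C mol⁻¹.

Q = I·t = 9.910 × 4770.0 = 47270 C; n(e⁻) = 47270/96500 = 0.4899 mol.
Theoretical n(Li) = n(e⁻)/1 = 0.4899 mol, i.e. m_theo = 0.4899 × 6.94 = 3.400 g.
Efficiency = m_actual / m_theo = 3.15 / 3.400 = 92.7 %.

92.7 %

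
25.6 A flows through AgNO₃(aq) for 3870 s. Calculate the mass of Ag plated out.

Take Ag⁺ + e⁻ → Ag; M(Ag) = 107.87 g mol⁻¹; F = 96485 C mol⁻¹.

111 g

Q = I·t = 25.60 A × 3870.0 s = 99070 C.
n(e⁻) = Q/F = 99070 / 96485 = 1.027 mol.
Ag⁺ + e⁻ → Ag, so n(Ag) = n(e⁻)/1 = 1.027 mol.
m = n·M = 1.027 × 107.87 = 111 g.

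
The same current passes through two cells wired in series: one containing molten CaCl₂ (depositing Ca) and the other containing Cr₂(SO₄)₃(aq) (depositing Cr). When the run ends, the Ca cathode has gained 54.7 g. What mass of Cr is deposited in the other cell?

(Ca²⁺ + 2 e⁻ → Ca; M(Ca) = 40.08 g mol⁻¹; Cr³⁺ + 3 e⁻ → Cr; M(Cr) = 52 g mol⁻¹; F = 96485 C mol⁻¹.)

47.3 g

n(Ca) = 54.7 / 40.08 = 1.365 mol.
Since Ca²⁺ + 2 e⁻ → Ca, n(e⁻) passed = 2 × 1.365 = 2.730 mol.
Cells in series carry the same charge, so the same 2.730 mol of electrons passes through cell 2.
Cr³⁺ + 3 e⁻ → Cr, so n(Cr) = 2.730 / 3 = 0.9098 mol.
m(Cr) = 0.9098 × 52 = 47.3 g.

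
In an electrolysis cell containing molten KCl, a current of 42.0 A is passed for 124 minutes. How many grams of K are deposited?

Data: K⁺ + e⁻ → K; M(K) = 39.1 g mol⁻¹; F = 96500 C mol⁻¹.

127 g

Q = I·t = 42.00 A × 7440.0 s = 312500 C.
n(e⁻) = Q/F = 312500 / 96500 = 3.238 mol.
K⁺ + e⁻ → K, so n(K) = n(e⁻)/1 = 3.238 mol.
m = n·M = 3.238 × 39.1 = 127 g.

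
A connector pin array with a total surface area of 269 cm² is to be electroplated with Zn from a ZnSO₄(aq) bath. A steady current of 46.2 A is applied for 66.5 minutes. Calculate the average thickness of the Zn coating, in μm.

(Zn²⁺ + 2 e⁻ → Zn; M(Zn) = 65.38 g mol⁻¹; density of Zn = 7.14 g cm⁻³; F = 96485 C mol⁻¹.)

325 μm

Q = I·t = 46.20 × 3990.0 = 184300 C; n(e⁻) = 1.911 mol.
n(Zn) = n(e⁻)/2 = 0.9553 mol, so m = 0.9553 × 65.38 = 62.46 g.
Volume = m/ρ = 62.46 / 7.14 = 8.747 cm³.
Thickness = V/A = 8.747 / 269 = 0.0325 cm = 325 μm.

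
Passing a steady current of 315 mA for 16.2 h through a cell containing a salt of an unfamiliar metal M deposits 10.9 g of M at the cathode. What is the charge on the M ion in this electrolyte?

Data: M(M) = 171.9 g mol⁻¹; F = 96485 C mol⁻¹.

+3

Q = I·t = 0.3150 A × 58320 s = 18370 C, so n(e⁻) = 18370/96485 = 0.1904 mol.
n(M) deposited = 10.9 / 171.9 = 0.06341 mol.
Electrons per atom = n(e⁻)/n(M) = 0.1904 / 0.06341 = 3.00 ≈ 3, so the ion is M³⁺.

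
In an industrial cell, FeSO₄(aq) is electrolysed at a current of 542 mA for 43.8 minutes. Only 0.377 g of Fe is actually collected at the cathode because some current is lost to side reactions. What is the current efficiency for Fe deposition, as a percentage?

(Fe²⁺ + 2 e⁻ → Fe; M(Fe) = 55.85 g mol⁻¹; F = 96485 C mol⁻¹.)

Q = I·t = 0.5420 × 2628.0 = 1424 C; n(e⁻) = 1424/96485 = 0.01476 mol.
Theoretical n(Fe) = n(e⁻)/2 = 0.007381 mol, i.e. m_theo = 0.007381 × 55.85 = 0.4122 g.
Efficiency = m_actual / m_theo = 0.377 / 0.4122 = 91.4 %.

91.4 %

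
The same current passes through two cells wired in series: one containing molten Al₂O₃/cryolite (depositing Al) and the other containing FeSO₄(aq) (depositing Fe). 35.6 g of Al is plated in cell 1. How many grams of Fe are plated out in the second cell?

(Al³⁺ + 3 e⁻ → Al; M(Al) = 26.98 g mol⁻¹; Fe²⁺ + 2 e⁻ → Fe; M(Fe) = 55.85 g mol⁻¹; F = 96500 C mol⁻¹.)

111 g

n(Al) = 35.6 / 26.98 = 1.319 mol.
Since Al³⁺ + 3 e⁻ → Al, n(e⁻) passed = 3 × 1.319 = 3.958 mol.
Cells in series carry the same charge, so the same 3.958 mol of electrons passes through cell 2.
Fe²⁺ + 2 e⁻ → Fe, so n(Fe) = 3.958 / 2 = 1.979 mol.
m(Fe) = 1.979 × 55.85 = 111 g.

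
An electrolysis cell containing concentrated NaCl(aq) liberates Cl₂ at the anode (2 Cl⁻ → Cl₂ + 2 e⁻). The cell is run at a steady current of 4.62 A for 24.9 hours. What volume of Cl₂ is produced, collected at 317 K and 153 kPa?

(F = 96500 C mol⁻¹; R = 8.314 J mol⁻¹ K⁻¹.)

Q = I·t = 4.620 A × 89640 s = 414100 C.
n(e⁻) = Q/F = 414100 / 96500 = 4.292 mol.
2 electrons are transferred per Cl₂ molecule, so n(Cl₂) = 4.292 / 2 = 2.146 mol.
V = nRT/P = (2.146 × 8.314 × 317) / (153 × 10³ Pa) = 0.0370 m³ = 37.0 L.

37.0 L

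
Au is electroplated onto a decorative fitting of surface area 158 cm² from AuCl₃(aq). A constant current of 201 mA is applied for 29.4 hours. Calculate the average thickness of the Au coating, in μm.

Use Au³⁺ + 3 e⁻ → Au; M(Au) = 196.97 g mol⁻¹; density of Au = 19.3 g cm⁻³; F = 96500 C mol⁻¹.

Q = I·t = 0.2010 × 105840 = 21270 C; n(e⁻) = 0.2205 mol.
n(Au) = n(e⁻)/3 = 0.07348 mol, so m = 0.07348 × 196.97 = 14.47 g.
Volume = m/ρ = 14.47 / 19.3 = 0.7500 cm³.
Thickness = V/A = 0.7500 / 158 = 0.00475 cm = 47.5 μm.

47.5 μm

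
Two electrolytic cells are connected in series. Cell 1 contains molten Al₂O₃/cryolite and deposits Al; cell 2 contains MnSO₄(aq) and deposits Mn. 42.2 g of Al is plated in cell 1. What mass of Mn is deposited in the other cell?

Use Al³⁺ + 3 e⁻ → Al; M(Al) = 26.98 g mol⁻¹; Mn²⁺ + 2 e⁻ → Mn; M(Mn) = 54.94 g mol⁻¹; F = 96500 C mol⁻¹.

129 g

n(Al) = 42.2 / 26.98 = 1.564 mol.
Since Al³⁺ + 3 e⁻ → Al, n(e⁻) passed = 3 × 1.564 = 4.692 mol.
Cells in series carry the same charge, so the same 4.692 mol of electrons passes through cell 2.
Mn²⁺ + 2 e⁻ → Mn, so n(Mn) = 4.692 / 2 = 2.346 mol.
m(Mn) = 2.346 × 54.94 = 129 g.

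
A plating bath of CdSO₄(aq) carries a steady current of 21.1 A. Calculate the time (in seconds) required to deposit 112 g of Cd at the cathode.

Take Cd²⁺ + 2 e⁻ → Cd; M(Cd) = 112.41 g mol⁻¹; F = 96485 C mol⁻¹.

n(Cd) = m/M = 112 / 112.41 = 0.9964 mol.
Each Cd atom requires 2 electrons, so n(e⁻) = 2 × 0.9964 = 1.993 mol.
Q = n(e⁻)·F = 1.993 × 96485 = 192300 C.
t = Q/I = 192300 / 21.10 A = 9112 s.

9110 s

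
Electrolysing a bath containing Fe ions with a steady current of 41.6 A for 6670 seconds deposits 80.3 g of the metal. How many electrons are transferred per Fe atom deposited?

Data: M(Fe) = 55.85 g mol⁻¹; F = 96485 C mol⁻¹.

2

Q = I·t = 41.60 A × 6670.0 s = 277500 C, so n(e⁻) = 277500/96485 = 2.876 mol.
n(Fe) deposited = 80.3 / 55.85 = 1.438 mol.
Electrons per atom = n(e⁻)/n(Fe) = 2.876 / 1.438 = 2.00 ≈ 2, so the ion is Fe²⁺.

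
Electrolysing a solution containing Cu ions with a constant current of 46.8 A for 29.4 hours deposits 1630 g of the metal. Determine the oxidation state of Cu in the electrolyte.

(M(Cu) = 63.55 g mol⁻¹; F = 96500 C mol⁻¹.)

Q = I·t = 46.80 A × 105840 s = 4953000 C, so n(e⁻) = 4953000/96500 = 51.33 mol.
n(Cu) deposited = 1630 / 63.55 = 25.65 mol.
Electrons per atom = n(e⁻)/n(Cu) = 51.33 / 25.65 = 2.00 ≈ 2, so the ion is Cu²⁺.

+2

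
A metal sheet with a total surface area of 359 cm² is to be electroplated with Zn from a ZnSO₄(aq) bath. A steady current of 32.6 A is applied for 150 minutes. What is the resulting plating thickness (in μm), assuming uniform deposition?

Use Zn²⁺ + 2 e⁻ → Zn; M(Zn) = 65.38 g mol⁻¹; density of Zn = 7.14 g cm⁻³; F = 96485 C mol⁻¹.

Q = I·t = 32.60 × 9000.0 = 293400 C; n(e⁻) = 3.041 mol.
n(Zn) = n(e⁻)/2 = 1.520 mol, so m = 1.520 × 65.38 = 99.41 g.
Volume = m/ρ = 99.41 / 7.14 = 13.92 cm³.
Thickness = V/A = 13.92 / 359 = 0.0388 cm = 388 μm.

388 μm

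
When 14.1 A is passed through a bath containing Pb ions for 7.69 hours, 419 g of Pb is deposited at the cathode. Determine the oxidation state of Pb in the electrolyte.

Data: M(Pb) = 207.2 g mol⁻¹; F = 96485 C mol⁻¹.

Q = I·t = 14.10 A × 27684 s = 390300 C, so n(e⁻) = 390300/96485 = 4.046 mol.
n(Pb) deposited = 419 / 207.2 = 2.022 mol.
Electrons per atom = n(e⁻)/n(Pb) = 4.046 / 2.022 = 2.00 ≈ 2, so the ion is Pb²⁺.

+2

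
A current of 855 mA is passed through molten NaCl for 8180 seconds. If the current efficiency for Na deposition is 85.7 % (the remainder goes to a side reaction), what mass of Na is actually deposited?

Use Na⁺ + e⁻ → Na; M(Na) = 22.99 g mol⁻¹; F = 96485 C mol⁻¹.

1.43 g

Q = I·t = 0.8550 × 8180.0 = 6994 C.
n(e⁻) = 6994/96485 = 0.07249 mol; theoretically n(Na) = 0.07249/1 = 0.07249 mol, m_theo = 1.666 g.
At 85.7 % efficiency, m_actual = 0.857 × 1.666 = 1.43 g.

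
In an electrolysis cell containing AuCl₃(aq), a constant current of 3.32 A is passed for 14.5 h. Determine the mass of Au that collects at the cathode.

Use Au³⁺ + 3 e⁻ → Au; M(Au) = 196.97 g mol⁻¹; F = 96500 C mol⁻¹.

118 g

Q = I·t = 3.320 A × 52200 s = 173300 C.
n(e⁻) = Q/F = 173300 / 96500 = 1.796 mol.
Au³⁺ + 3 e⁻ → Au, so n(Au) = n(e⁻)/3 = 0.5986 mol.
m = n·M = 0.5986 × 196.97 = 118 g.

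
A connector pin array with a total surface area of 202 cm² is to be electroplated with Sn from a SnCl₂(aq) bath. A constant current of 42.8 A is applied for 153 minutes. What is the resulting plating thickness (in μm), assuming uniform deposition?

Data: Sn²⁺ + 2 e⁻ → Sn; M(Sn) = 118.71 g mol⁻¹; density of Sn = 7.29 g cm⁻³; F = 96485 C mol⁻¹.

1640 μm

Q = I·t = 42.80 × 9180.0 = 392900 C; n(e⁻) = 4.072 mol.
n(Sn) = n(e⁻)/2 = 2.036 mol, so m = 2.036 × 118.71 = 241.7 g.
Volume = m/ρ = 241.7 / 7.29 = 33.16 cm³.
Thickness = V/A = 33.16 / 202 = 0.164 cm = 1640 μm.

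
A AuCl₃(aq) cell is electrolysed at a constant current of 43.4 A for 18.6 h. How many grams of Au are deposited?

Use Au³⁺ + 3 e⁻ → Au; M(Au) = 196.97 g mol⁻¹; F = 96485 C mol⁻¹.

Q = I·t = 43.40 A × 66960 s = 2906000 C.
n(e⁻) = Q/F = 2906000 / 96485 = 30.12 mol.
Au³⁺ + 3 e⁻ → Au, so n(Au) = n(e⁻)/3 = 10.04 mol.
m = n·M = 10.04 × 196.97 = 1980 g.

1980 g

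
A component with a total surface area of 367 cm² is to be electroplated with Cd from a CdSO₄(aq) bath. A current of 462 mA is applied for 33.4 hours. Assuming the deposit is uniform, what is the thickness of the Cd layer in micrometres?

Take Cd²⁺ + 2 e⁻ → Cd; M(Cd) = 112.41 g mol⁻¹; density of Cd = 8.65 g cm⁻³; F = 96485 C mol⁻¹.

Q = I·t = 0.4620 × 120240 = 55550 C; n(e⁻) = 0.5757 mol.
n(Cd) = n(e⁻)/2 = 0.2879 mol, so m = 0.2879 × 112.41 = 32.36 g.
Volume = m/ρ = 32.36 / 8.65 = 3.741 cm³.
Thickness = V/A = 3.741 / 367 = 0.0102 cm = 102 μm.

102 μm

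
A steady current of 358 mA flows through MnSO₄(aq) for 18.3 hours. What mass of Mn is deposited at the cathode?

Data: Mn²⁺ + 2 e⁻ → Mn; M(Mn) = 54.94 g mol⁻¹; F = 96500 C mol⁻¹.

Q = I·t = 0.3580 A × 65880 s = 23590 C.
n(e⁻) = Q/F = 23590 / 96500 = 0.2444 mol.
Mn²⁺ + 2 e⁻ → Mn, so n(Mn) = n(e⁻)/2 = 0.1222 mol.
m = n·M = 0.1222 × 54.94 = 6.71 g.

6.71 g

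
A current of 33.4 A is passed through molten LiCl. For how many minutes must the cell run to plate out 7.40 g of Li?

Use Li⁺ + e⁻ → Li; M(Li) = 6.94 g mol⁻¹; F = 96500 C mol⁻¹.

51.3 min

n(Li) = m/M = 7.40 / 6.94 = 1.066 mol.
Each Li atom requires 1 electron, so n(e⁻) = 1 × 1.066 = 1.066 mol.
Q = n(e⁻)·F = 1.066 × 96500 = 102900 C.
t = Q/I = 102900 / 33.40 A = 3081 s = 51.3 min.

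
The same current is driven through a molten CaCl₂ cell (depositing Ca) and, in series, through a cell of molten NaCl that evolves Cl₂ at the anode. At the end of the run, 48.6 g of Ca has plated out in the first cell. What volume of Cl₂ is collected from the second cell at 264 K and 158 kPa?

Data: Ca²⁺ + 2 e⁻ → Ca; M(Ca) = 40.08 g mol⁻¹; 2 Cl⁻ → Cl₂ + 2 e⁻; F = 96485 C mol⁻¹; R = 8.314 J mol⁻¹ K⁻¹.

n(Ca) = 48.6 / 40.08 = 1.213 mol, so n(e⁻) = 2 × 1.213 = 2.425 mol.
The cells are in series, so the same 2.425 mol of electrons passes through the second cell.
2 Cl⁻ → Cl₂ + 2 e⁻ — 2 mol e⁻ per mol Cl₂, so n(Cl₂) = 2.425/2 = 1.213 mol.
V = nRT/P = (1.213 × 8.314 × 264) / (158 × 10³) = 0.0168 m³ = 16.8 L.

16.8 L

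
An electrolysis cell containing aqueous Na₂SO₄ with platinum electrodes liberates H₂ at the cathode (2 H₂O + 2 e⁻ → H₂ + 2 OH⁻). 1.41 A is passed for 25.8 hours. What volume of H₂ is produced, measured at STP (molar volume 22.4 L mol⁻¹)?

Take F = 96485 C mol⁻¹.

15.2 L

Q = I·t = 1.410 A × 92880 s = 131000 C.
n(e⁻) = Q/F = 131000 / 96485 = 1.357 mol.
2 electrons are transferred per H₂ molecule, so n(H₂) = 1.357 / 2 = 0.6787 mol.
V = n × V_m = 0.6787 × 22.4 = 15.2 L.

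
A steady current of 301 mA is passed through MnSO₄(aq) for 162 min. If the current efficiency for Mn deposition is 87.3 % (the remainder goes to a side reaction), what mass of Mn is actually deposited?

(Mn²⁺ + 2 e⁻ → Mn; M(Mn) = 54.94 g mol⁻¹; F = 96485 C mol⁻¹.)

Q = I·t = 0.3010 × 9720.0 = 2926 C.
n(e⁻) = 2926/96485 = 0.03032 mol; theoretically n(Mn) = 0.03032/2 = 0.01516 mol, m_theo = 0.8330 g.
At 87.3 % efficiency, m_actual = 0.873 × 0.8330 = 0.727 g.

0.727 g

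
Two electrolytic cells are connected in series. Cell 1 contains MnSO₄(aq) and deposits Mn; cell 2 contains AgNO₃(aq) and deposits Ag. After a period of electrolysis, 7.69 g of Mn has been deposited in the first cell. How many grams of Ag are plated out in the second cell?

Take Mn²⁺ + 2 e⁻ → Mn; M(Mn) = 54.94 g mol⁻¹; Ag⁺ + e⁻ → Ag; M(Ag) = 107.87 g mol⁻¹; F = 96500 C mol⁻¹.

n(Mn) = 7.69 / 54.94 = 0.1400 mol.
Since Mn²⁺ + 2 e⁻ → Mn, n(e⁻) passed = 2 × 0.1400 = 0.2799 mol.
Cells in series carry the same charge, so the same 0.2799 mol of electrons passes through cell 2.
Ag⁺ + e⁻ → Ag, so n(Ag) = 0.2799 / 1 = 0.2799 mol.
m(Ag) = 0.2799 × 107.87 = 30.2 g.

30.2 g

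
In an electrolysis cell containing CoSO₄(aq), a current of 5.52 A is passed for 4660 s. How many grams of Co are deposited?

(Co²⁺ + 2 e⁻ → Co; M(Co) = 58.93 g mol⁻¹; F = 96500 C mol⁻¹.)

7.85 g

Q = I·t = 5.520 A × 4660.0 s = 25720 C.
n(e⁻) = Q/F = 25720 / 96500 = 0.2666 mol.
Co²⁺ + 2 e⁻ → Co, so n(Co) = n(e⁻)/2 = 0.1333 mol.
m = n·M = 0.1333 × 58.93 = 7.85 g.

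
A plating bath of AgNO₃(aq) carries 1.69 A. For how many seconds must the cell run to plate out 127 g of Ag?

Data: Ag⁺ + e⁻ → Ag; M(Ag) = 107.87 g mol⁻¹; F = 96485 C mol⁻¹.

n(Ag) = m/M = 127 / 107.87 = 1.177 mol.
Each Ag atom requires 1 electron, so n(e⁻) = 1 × 1.177 = 1.177 mol.
Q = n(e⁻)·F = 1.177 × 96485 = 113600 C.
t = Q/I = 113600 / 1.690 A = 67220 s.

67200 s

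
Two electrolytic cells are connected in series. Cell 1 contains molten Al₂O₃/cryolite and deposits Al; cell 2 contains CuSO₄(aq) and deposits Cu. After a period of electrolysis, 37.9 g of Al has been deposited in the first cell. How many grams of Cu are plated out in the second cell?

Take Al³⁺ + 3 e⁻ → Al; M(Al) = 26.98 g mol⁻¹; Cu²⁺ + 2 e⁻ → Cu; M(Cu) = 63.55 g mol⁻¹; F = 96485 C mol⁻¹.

n(Al) = 37.9 / 26.98 = 1.405 mol.
Since Al³⁺ + 3 e⁻ → Al, n(e⁻) passed = 3 × 1.405 = 4.214 mol.
Cells in series carry the same charge, so the same 4.214 mol of electrons passes through cell 2.
Cu²⁺ + 2 e⁻ → Cu, so n(Cu) = 4.214 / 2 = 2.107 mol.
m(Cu) = 2.107 × 63.55 = 134 g.

134 g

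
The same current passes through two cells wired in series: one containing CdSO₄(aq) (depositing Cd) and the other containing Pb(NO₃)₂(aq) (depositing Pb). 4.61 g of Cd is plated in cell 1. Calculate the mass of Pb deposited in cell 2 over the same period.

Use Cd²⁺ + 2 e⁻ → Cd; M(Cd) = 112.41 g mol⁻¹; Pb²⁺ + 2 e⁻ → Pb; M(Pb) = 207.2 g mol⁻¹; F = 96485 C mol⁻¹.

n(Cd) = 4.61 / 112.41 = 0.04101 mol.
Since Cd²⁺ + 2 e⁻ → Cd, n(e⁻) passed = 2 × 0.04101 = 0.08202 mol.
Cells in series carry the same charge, so the same 0.08202 mol of electrons passes through cell 2.
Pb²⁺ + 2 e⁻ → Pb, so n(Pb) = 0.08202 / 2 = 0.04101 mol.
m(Pb) = 0.04101 × 207.2 = 8.50 g.

8.50 g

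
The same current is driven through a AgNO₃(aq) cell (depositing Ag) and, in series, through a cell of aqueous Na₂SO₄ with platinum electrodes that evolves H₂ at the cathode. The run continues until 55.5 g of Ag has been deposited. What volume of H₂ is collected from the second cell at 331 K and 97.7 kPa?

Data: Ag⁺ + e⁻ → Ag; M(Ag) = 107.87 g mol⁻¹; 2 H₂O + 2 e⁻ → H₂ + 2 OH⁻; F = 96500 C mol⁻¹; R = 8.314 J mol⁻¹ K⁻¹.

n(Ag) = 55.5 / 107.87 = 0.5145 mol, so n(e⁻) = 1 × 0.5145 = 0.5145 mol.
The cells are in series, so the same 0.5145 mol of electrons passes through the second cell.
2 H₂O + 2 e⁻ → H₂ + 2 OH⁻ — 2 mol e⁻ per mol H₂, so n(H₂) = 0.5145/2 = 0.2573 mol.
V = nRT/P = (0.2573 × 8.314 × 331) / (97.7 × 10³) = 0.00725 m³ = 7.25 L.

7.25 L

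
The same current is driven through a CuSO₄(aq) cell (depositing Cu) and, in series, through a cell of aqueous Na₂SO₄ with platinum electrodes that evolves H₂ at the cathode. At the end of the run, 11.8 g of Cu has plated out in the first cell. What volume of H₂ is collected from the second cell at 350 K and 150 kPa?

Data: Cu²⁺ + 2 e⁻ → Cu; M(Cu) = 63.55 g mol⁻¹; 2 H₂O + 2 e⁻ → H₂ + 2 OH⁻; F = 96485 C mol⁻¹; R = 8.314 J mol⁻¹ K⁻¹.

3.60 L

n(Cu) = 11.8 / 63.55 = 0.1857 mol, so n(e⁻) = 2 × 0.1857 = 0.3714 mol.
The cells are in series, so the same 0.3714 mol of electrons passes through the second cell.
2 H₂O + 2 e⁻ → H₂ + 2 OH⁻ — 2 mol e⁻ per mol H₂, so n(H₂) = 0.3714/2 = 0.1857 mol.
V = nRT/P = (0.1857 × 8.314 × 350) / (150 × 10³) = 0.00360 m³ = 3.60 L.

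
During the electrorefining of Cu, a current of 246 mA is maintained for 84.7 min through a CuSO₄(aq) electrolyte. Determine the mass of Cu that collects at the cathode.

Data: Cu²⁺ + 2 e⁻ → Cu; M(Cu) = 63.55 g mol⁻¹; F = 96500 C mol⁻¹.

0.412 g

Q = I·t = 0.2460 A × 5082.0 s = 1250 C.
n(e⁻) = Q/F = 1250 / 96500 = 0.01296 mol.
Cu²⁺ + 2 e⁻ → Cu, so n(Cu) = n(e⁻)/2 = 0.006478 mol.
m = n·M = 0.006478 × 63.55 = 0.412 g.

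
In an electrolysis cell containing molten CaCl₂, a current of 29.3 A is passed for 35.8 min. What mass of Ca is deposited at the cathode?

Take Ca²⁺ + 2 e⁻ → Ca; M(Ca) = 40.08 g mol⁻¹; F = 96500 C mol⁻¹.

13.1 g

Q = I·t = 29.30 A × 2148.0 s = 62940 C.
n(e⁻) = Q/F = 62940 / 96500 = 0.6522 mol.
Ca²⁺ + 2 e⁻ → Ca, so n(Ca) = n(e⁻)/2 = 0.3261 mol.
m = n·M = 0.3261 × 40.08 = 13.1 g.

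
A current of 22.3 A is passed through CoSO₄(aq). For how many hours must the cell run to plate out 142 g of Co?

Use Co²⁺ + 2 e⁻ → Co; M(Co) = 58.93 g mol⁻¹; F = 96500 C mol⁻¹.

5.79 h

n(Co) = m/M = 142 / 58.93 = 2.410 mol.
Each Co atom requires 2 electrons, so n(e⁻) = 2 × 2.410 = 4.819 mol.
Q = n(e⁻)·F = 4.819 × 96500 = 465100 C.
t = Q/I = 465100 / 22.30 A = 20850 s = 5.79 h.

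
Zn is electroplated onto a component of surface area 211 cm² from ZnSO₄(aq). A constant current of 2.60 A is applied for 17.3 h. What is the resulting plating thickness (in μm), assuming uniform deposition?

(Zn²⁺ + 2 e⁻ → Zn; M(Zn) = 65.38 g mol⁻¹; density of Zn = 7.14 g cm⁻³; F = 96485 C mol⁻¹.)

364 μm

Q = I·t = 2.600 × 62280 = 161900 C; n(e⁻) = 1.678 mol.
n(Zn) = n(e⁻)/2 = 0.8391 mol, so m = 0.8391 × 65.38 = 54.86 g.
Volume = m/ρ = 54.86 / 7.14 = 7.684 cm³.
Thickness = V/A = 7.684 / 211 = 0.0364 cm = 364 μm.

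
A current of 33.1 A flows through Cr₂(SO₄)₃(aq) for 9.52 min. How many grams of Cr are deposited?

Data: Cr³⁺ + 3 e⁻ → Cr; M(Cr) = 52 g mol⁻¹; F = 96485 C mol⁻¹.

3.40 g

Q = I·t = 33.10 A × 571.20 s = 18910 C.
n(e⁻) = Q/F = 18910 / 96485 = 0.1960 mol.
Cr³⁺ + 3 e⁻ → Cr, so n(Cr) = n(e⁻)/3 = 0.06532 mol.
m = n·M = 0.06532 × 52 = 3.40 g.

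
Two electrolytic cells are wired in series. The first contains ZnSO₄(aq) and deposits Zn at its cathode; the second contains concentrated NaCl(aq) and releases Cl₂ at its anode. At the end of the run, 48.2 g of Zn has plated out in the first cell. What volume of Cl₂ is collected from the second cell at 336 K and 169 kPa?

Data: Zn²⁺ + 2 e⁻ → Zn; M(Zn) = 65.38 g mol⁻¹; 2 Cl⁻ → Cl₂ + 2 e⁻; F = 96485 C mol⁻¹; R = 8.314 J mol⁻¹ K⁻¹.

12.2 L

n(Zn) = 48.2 / 65.38 = 0.7372 mol, so n(e⁻) = 2 × 0.7372 = 1.474 mol.
The cells are in series, so the same 1.474 mol of electrons passes through the second cell.
2 Cl⁻ → Cl₂ + 2 e⁻ — 2 mol e⁻ per mol Cl₂, so n(Cl₂) = 1.474/2 = 0.7372 mol.
V = nRT/P = (0.7372 × 8.314 × 336) / (169 × 10³) = 0.0122 m³ = 12.2 L.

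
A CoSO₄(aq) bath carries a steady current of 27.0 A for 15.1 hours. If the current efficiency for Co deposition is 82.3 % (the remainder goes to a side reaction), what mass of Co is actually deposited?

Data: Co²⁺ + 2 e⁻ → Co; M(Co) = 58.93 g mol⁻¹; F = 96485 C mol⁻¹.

369 g

Q = I·t = 27.00 × 54360 = 1468000 C.
n(e⁻) = 1468000/96485 = 15.21 mol; theoretically n(Co) = 15.21/2 = 7.606 mol, m_theo = 448.2 g.
At 82.3 % efficiency, m_actual = 0.823 × 448.2 = 369 g.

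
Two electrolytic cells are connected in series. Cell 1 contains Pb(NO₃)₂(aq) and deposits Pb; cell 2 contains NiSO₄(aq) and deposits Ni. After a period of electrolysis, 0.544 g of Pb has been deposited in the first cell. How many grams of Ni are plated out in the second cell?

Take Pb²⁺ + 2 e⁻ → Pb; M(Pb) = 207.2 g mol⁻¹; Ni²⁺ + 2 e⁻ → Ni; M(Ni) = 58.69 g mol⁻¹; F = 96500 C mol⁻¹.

n(Pb) = 0.544 / 207.2 = 0.002625 mol.
Since Pb²⁺ + 2 e⁻ → Pb, n(e⁻) passed = 2 × 0.002625 = 0.005251 mol.
Cells in series carry the same charge, so the same 0.005251 mol of electrons passes through cell 2.
Ni²⁺ + 2 e⁻ → Ni, so n(Ni) = 0.005251 / 2 = 0.002625 mol.
m(Ni) = 0.002625 × 58.69 = 0.154 g.

0.154 g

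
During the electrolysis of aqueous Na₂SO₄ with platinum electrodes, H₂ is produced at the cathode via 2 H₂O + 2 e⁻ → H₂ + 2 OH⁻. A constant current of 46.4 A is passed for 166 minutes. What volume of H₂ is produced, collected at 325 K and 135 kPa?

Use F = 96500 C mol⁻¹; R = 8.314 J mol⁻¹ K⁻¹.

47.9 L

Q = I·t = 46.40 A × 9960.0 s = 462100 C.
n(e⁻) = Q/F = 462100 / 96500 = 4.789 mol.
2 electrons are transferred per H₂ molecule, so n(H₂) = 4.789 / 2 = 2.395 mol.
V = nRT/P = (2.395 × 8.314 × 325) / (135 × 10³ Pa) = 0.0479 m³ = 47.9 L.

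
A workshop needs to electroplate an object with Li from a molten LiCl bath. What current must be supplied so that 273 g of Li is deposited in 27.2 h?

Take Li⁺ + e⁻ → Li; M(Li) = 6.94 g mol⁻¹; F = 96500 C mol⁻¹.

n(Li) = 273 / 6.94 = 39.34 mol.
n(e⁻) = 1 × 39.34 = 39.34 mol.
Q = n(e⁻)·F = 39.34 × 96500 = 3796000 C.
I = Q/t = 3796000 / 97920 s = 38.8 A.

38.8 A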